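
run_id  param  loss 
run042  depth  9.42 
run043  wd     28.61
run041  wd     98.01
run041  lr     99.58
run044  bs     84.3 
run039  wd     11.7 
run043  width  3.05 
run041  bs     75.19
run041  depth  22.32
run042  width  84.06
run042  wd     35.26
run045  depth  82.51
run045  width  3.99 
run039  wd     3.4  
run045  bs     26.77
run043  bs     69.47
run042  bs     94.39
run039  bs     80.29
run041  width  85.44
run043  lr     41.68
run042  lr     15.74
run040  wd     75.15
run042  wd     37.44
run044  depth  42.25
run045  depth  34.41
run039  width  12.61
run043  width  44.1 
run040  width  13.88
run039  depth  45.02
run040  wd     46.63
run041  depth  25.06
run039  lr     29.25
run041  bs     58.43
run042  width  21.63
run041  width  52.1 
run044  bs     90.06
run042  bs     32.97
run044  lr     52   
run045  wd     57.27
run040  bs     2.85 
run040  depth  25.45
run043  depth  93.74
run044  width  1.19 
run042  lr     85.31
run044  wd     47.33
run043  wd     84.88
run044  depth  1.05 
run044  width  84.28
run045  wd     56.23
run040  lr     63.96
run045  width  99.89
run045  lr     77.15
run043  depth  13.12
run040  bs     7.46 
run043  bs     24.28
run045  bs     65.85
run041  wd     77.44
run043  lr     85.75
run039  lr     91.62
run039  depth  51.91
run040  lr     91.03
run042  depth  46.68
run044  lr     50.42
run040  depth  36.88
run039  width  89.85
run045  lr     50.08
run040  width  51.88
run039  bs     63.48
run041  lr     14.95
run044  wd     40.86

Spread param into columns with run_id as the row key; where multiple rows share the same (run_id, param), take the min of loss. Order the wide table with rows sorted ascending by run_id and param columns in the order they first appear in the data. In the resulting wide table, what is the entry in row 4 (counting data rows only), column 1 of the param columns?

9.42

With rows sorted ascending by run_id, row 4 is run_id=run042. param columns in first-appearance order: depth, wd, lr, bs, width; column 1 is depth.
Long rows with run_id=run042, param=depth: min(9.42, 46.68) = 9.42.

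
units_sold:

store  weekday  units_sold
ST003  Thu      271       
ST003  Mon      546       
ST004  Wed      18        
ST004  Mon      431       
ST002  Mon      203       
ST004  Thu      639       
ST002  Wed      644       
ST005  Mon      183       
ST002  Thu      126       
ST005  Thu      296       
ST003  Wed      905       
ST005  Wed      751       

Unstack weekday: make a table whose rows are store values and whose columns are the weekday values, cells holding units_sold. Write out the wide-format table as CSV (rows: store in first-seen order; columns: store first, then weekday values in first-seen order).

Columns: store plus the 3 distinct weekday values (Thu, Mon, Wed).
For example, row ST003 column Thu takes units_sold=271 from the long row (ST003, Thu).

store,Thu,Mon,Wed
ST003,271,546,905
ST004,639,431,18
ST002,126,203,644
ST005,296,183,751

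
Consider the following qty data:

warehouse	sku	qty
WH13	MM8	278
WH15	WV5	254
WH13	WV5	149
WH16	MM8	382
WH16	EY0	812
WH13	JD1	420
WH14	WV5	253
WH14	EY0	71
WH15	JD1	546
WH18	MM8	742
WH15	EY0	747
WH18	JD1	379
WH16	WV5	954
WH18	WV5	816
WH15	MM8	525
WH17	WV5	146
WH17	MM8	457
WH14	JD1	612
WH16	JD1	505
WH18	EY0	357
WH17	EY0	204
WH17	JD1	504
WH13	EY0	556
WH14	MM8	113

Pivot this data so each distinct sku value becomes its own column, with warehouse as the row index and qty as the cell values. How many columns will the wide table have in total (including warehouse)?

1 column for warehouse plus 4 distinct sku values → 5 columns.

5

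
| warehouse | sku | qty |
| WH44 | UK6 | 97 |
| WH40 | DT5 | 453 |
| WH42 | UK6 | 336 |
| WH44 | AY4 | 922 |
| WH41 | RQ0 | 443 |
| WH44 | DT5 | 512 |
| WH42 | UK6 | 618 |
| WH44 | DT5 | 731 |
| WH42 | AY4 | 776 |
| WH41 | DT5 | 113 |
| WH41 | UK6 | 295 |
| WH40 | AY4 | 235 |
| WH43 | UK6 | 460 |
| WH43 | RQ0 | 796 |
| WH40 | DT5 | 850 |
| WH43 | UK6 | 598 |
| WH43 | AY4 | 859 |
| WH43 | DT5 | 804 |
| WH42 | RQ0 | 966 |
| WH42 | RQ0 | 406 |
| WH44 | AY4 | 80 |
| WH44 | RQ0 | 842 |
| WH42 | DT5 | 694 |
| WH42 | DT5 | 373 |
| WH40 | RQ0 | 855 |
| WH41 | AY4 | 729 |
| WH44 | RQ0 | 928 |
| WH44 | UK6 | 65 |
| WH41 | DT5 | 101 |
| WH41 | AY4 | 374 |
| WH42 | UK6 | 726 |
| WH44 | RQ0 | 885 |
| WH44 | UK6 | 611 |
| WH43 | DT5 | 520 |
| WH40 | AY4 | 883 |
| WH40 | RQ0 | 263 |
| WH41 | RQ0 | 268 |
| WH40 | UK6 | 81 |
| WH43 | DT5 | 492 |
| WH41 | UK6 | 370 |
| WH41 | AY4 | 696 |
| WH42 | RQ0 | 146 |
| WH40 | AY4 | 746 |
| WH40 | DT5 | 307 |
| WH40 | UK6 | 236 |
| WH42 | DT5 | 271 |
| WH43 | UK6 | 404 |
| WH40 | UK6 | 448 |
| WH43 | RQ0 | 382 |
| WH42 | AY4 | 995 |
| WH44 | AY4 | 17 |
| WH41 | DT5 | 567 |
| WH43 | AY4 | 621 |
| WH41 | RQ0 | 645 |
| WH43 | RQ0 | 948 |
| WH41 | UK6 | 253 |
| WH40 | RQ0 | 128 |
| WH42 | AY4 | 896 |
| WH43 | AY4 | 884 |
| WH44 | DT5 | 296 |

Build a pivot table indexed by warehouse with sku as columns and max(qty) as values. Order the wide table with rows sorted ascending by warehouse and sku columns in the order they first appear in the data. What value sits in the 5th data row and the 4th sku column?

With rows sorted ascending by warehouse, row 5 is warehouse=WH44. sku columns in first-appearance order: UK6, DT5, AY4, RQ0; column 4 is RQ0.
Long rows with warehouse=WH44, sku=RQ0: max(842, 928, 885) = 928.

928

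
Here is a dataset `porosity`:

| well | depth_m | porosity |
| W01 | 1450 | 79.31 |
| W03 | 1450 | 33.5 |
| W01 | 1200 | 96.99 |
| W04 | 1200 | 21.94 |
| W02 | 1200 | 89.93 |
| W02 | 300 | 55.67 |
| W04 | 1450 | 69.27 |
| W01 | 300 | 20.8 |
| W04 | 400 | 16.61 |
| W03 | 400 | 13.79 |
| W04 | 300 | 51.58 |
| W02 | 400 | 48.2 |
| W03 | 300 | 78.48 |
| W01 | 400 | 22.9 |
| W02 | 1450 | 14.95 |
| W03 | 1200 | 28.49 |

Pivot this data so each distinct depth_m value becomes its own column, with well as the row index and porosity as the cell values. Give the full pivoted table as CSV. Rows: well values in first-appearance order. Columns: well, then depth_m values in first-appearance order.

well,1450,1200,300,400
W01,79.31,96.99,20.8,22.9
W03,33.5,28.49,78.48,13.79
W04,69.27,21.94,51.58,16.61
W02,14.95,89.93,55.67,48.2

Columns: well plus the 4 distinct depth_m values (1450, 1200, 300, 400).
For example, row W01 column 1450 takes porosity=79.31 from the long row (W01, 1450).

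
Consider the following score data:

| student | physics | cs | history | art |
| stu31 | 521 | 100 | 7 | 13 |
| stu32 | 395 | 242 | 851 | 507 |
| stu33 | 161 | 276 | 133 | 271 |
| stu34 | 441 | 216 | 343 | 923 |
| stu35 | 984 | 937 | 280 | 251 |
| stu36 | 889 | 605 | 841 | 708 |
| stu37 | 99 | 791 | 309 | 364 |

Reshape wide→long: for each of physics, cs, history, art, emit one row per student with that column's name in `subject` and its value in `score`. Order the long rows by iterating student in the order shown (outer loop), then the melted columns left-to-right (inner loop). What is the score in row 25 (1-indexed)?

99

28 rows total (7 × 4). Row 25: index ⌊(25-1)/4⌋ = 6 into student → stu37; (25-1) mod 4 = 0 into the melted columns → physics.
So row 25 is (stu37, physics, 99); score = 99.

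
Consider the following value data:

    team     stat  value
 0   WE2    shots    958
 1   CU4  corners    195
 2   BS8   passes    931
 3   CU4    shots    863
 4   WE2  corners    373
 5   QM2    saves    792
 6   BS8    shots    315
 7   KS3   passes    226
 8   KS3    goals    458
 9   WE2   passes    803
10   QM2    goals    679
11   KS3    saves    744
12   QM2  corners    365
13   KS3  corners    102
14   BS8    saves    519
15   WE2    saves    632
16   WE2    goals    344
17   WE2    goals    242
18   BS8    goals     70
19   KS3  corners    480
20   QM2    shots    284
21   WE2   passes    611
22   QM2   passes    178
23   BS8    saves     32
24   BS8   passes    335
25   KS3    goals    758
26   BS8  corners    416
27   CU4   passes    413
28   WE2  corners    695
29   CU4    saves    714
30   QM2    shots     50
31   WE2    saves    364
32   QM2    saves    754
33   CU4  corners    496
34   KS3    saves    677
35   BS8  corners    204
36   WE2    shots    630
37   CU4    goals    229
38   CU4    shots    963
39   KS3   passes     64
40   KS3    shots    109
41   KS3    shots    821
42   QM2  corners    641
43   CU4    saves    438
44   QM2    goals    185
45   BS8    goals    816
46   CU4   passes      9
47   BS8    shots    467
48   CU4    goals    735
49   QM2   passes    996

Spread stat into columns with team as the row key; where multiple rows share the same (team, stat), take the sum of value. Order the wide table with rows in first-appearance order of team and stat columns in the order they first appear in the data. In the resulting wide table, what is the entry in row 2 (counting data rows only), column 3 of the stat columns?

With rows in first-appearance order of team, row 2 is team=CU4. stat columns in first-appearance order: shots, corners, passes, saves, goals; column 3 is passes.
Long rows with team=CU4, stat=passes: 413 + 9 = 422.

422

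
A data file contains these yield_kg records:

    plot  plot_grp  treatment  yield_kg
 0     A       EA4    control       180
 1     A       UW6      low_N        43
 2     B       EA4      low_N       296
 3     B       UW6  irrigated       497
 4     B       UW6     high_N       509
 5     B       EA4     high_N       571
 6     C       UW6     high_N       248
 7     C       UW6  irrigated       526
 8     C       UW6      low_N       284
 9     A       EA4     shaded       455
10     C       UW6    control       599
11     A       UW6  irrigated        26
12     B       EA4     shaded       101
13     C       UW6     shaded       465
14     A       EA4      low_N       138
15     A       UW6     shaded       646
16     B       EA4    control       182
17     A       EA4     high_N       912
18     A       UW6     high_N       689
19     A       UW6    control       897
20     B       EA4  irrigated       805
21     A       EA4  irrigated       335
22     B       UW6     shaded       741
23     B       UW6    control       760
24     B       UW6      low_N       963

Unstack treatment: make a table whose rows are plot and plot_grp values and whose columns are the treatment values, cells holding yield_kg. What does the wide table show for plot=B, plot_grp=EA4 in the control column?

Wide layout: rows indexed by plot and plot_grp, columns are the 5 distinct treatment values (control, low_N, irrigated, high_N, shaded).
Cell (plot=B, plot_grp=EA4, treatment=control) draws from the long row where plot=B, plot_grp=EA4 and treatment=control, which has yield_kg=182.

182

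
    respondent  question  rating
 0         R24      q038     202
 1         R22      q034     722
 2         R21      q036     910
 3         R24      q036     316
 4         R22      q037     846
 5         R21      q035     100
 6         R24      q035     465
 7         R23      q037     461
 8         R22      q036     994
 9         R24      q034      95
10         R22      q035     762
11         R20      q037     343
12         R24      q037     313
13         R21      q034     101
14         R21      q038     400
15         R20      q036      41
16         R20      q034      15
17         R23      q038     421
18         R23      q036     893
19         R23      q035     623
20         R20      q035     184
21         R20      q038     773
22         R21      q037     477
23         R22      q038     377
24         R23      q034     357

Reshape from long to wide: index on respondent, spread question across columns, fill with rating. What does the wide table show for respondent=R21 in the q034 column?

Wide layout: rows indexed by respondent, columns are the 5 distinct question values (q038, q034, q036, q037, q035).
Cell (respondent=R21, question=q034) draws from the long row where respondent=R21 and question=q034, which has rating=101.

101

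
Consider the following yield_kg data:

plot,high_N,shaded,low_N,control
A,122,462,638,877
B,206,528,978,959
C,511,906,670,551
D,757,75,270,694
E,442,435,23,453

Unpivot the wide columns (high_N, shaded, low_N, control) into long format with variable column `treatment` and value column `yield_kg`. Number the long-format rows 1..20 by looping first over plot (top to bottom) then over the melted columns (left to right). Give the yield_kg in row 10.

20 rows total (5 × 4). Row 10: index ⌊(10-1)/4⌋ = 2 into plot → C; (10-1) mod 4 = 1 into the melted columns → shaded.
So row 10 is (C, shaded, 906); yield_kg = 906.

906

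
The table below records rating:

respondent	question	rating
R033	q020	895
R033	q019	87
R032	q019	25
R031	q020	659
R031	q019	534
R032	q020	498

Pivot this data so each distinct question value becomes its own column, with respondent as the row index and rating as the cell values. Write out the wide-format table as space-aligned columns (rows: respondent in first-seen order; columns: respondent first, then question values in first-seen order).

respondent  q020  q019
R033        895   87  
R032        498   25  
R031        659   534 

Columns: respondent plus the 2 distinct question values (q020, q019).
For example, row R033 column q020 takes rating=895 from the long row (R033, q020).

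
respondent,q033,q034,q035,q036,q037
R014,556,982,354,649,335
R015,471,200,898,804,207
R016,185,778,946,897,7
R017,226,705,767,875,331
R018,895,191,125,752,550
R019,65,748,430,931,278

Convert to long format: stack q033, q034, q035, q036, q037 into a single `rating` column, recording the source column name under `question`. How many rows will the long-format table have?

6 respondent values × 5 melted columns = 30 rows.

30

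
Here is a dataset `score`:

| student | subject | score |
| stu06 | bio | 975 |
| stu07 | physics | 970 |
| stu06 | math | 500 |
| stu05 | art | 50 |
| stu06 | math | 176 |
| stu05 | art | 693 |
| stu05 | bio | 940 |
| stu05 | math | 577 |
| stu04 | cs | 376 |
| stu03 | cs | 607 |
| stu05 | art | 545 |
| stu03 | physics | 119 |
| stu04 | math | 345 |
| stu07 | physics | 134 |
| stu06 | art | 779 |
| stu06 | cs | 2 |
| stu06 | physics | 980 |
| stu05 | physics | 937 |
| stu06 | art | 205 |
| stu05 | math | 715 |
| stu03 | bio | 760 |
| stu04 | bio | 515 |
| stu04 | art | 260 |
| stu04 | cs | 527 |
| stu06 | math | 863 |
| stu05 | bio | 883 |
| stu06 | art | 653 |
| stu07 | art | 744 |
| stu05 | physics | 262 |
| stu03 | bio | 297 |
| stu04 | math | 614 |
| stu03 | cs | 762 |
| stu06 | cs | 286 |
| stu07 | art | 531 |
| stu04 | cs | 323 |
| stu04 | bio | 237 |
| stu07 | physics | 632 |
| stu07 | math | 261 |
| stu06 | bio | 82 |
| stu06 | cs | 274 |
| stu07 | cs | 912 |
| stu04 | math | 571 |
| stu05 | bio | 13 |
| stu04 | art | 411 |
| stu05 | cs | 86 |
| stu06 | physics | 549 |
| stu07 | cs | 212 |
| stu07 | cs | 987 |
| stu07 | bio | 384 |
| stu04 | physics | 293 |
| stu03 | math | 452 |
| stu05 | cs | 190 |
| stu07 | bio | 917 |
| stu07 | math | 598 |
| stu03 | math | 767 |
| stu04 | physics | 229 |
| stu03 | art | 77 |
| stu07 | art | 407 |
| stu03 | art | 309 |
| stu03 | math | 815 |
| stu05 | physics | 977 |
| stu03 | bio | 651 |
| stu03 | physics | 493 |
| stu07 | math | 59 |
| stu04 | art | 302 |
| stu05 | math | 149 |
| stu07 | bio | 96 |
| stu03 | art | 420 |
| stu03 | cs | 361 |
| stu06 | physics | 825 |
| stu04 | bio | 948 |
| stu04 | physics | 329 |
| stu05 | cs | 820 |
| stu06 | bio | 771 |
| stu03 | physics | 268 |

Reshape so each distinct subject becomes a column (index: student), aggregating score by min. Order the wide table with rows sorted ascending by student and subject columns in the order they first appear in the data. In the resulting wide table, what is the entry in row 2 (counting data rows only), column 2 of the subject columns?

With rows sorted ascending by student, row 2 is student=stu04. subject columns in first-appearance order: bio, physics, math, art, cs; column 2 is physics.
Long rows with student=stu04, subject=physics: min(293, 229, 329) = 229.

229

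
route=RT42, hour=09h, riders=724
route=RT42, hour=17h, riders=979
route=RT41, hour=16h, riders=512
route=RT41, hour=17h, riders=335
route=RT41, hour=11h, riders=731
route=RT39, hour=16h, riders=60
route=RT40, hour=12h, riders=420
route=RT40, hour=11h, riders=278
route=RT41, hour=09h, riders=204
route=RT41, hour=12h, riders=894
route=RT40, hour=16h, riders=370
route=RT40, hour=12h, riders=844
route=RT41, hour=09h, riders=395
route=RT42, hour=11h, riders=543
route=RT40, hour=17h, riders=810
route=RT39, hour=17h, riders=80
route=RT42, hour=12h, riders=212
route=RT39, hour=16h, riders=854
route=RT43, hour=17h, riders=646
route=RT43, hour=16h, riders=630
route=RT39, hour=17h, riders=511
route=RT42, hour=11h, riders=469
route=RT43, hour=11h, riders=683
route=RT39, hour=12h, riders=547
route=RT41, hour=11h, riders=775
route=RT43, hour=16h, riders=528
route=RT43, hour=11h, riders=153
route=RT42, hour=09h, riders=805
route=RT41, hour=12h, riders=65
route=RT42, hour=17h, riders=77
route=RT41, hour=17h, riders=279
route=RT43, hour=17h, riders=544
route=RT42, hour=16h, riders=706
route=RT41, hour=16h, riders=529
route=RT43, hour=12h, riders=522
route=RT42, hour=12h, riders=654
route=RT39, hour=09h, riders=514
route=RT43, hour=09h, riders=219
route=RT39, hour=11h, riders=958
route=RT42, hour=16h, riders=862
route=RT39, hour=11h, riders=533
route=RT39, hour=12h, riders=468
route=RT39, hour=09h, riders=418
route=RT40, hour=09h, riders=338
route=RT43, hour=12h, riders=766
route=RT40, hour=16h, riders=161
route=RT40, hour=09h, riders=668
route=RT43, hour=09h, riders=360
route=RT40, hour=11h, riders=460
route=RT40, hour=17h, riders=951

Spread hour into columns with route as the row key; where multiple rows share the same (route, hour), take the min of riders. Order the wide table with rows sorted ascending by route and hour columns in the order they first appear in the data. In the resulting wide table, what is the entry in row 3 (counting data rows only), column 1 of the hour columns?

With rows sorted ascending by route, row 3 is route=RT41. hour columns in first-appearance order: 09h, 17h, 16h, 11h, 12h; column 1 is 09h.
Long rows with route=RT41, hour=09h: min(204, 395) = 204.

204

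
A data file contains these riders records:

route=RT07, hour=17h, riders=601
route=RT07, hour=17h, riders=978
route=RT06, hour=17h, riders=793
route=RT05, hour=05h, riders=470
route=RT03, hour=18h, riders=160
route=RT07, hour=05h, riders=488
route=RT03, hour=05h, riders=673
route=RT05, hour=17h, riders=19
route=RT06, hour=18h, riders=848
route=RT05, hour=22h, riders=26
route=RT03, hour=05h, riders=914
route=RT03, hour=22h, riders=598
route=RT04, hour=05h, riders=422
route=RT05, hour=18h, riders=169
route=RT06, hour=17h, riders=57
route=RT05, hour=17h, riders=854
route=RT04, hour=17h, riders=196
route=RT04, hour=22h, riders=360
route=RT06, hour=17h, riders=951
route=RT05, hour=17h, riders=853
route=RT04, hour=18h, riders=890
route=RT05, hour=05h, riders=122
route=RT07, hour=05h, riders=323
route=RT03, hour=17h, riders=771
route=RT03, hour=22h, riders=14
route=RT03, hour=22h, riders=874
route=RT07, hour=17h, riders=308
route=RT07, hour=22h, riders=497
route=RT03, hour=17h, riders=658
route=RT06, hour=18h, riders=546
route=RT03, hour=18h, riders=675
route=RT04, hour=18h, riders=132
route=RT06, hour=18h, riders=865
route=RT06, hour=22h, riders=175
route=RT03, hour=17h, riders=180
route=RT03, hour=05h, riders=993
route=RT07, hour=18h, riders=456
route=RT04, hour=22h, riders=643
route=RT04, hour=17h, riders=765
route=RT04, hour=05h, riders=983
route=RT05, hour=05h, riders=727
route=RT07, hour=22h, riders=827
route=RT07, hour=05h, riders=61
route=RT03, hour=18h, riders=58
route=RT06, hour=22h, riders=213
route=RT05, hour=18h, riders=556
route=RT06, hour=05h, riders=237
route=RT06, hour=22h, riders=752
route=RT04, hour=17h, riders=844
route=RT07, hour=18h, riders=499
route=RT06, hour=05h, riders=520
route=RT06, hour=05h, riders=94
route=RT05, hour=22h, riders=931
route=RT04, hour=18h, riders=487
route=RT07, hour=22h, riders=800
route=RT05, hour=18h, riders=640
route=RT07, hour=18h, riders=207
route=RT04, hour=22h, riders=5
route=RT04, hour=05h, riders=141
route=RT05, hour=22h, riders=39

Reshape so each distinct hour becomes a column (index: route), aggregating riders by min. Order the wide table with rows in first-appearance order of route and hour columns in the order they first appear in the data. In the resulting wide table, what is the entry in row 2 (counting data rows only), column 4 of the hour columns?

175

With rows in first-appearance order of route, row 2 is route=RT06. hour columns in first-appearance order: 17h, 05h, 18h, 22h; column 4 is 22h.
Long rows with route=RT06, hour=22h: min(175, 213, 752) = 175.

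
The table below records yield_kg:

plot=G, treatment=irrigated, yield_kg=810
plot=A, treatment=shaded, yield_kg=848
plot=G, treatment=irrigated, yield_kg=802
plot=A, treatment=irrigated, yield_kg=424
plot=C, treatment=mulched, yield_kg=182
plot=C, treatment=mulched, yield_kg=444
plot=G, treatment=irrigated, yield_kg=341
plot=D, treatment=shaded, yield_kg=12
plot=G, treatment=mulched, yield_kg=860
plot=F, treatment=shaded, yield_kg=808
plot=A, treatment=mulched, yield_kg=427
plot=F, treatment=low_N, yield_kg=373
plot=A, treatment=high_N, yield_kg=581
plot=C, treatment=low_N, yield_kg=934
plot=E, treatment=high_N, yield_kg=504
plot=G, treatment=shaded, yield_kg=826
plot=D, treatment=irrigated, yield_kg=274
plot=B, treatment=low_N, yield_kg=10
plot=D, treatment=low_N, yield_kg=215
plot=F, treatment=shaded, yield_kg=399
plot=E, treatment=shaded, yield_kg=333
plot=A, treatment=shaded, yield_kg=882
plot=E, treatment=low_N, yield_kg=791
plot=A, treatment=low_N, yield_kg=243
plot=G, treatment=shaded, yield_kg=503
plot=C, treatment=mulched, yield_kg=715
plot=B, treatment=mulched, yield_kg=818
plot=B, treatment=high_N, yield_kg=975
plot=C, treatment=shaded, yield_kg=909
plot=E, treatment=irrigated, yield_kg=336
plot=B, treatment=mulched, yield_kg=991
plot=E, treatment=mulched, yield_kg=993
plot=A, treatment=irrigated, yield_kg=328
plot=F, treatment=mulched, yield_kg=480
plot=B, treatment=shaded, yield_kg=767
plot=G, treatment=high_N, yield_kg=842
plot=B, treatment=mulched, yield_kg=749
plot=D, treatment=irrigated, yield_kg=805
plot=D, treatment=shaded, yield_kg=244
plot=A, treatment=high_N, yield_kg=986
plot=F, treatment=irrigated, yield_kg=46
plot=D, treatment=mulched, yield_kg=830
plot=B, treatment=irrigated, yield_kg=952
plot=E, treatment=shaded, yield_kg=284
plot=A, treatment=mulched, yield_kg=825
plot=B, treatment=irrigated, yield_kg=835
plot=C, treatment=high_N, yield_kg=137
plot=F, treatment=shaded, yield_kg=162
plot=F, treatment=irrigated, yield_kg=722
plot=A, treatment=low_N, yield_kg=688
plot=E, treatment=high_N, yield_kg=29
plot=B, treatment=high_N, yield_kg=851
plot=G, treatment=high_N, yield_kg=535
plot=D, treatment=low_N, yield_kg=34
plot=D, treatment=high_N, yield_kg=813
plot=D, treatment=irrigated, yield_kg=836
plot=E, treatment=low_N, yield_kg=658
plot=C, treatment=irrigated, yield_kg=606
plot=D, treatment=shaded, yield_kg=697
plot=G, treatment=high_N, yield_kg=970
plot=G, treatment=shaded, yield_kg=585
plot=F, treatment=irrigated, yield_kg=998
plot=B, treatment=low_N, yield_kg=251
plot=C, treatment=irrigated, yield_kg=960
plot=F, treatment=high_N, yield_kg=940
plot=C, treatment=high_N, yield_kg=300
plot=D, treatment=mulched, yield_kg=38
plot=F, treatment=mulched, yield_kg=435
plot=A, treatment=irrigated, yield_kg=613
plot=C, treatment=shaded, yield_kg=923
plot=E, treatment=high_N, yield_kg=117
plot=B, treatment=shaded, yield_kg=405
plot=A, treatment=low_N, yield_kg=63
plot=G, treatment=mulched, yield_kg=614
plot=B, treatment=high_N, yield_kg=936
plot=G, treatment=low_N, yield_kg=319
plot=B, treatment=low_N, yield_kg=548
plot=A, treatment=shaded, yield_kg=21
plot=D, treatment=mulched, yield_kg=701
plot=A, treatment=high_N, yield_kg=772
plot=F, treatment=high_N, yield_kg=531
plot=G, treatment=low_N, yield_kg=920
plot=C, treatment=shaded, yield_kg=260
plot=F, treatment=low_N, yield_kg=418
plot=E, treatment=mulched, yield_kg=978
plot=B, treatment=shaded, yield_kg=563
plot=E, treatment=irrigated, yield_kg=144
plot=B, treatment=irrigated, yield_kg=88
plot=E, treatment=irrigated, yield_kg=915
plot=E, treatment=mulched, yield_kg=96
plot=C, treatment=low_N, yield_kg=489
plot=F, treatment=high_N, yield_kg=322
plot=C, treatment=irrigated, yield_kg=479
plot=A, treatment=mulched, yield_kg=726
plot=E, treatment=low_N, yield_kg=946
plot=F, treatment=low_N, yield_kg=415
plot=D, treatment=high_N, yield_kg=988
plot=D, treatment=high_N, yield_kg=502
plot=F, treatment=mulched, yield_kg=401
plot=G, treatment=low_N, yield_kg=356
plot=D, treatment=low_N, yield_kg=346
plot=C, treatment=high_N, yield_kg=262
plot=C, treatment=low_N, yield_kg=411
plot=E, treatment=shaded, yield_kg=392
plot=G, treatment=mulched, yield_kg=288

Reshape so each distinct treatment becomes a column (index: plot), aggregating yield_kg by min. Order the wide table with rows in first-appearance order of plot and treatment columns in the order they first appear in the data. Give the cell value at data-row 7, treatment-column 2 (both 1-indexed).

405

With rows in first-appearance order of plot, row 7 is plot=B. treatment columns in first-appearance order: irrigated, shaded, mulched, low_N, high_N; column 2 is shaded.
Long rows with plot=B, treatment=shaded: min(767, 405, 563) = 405.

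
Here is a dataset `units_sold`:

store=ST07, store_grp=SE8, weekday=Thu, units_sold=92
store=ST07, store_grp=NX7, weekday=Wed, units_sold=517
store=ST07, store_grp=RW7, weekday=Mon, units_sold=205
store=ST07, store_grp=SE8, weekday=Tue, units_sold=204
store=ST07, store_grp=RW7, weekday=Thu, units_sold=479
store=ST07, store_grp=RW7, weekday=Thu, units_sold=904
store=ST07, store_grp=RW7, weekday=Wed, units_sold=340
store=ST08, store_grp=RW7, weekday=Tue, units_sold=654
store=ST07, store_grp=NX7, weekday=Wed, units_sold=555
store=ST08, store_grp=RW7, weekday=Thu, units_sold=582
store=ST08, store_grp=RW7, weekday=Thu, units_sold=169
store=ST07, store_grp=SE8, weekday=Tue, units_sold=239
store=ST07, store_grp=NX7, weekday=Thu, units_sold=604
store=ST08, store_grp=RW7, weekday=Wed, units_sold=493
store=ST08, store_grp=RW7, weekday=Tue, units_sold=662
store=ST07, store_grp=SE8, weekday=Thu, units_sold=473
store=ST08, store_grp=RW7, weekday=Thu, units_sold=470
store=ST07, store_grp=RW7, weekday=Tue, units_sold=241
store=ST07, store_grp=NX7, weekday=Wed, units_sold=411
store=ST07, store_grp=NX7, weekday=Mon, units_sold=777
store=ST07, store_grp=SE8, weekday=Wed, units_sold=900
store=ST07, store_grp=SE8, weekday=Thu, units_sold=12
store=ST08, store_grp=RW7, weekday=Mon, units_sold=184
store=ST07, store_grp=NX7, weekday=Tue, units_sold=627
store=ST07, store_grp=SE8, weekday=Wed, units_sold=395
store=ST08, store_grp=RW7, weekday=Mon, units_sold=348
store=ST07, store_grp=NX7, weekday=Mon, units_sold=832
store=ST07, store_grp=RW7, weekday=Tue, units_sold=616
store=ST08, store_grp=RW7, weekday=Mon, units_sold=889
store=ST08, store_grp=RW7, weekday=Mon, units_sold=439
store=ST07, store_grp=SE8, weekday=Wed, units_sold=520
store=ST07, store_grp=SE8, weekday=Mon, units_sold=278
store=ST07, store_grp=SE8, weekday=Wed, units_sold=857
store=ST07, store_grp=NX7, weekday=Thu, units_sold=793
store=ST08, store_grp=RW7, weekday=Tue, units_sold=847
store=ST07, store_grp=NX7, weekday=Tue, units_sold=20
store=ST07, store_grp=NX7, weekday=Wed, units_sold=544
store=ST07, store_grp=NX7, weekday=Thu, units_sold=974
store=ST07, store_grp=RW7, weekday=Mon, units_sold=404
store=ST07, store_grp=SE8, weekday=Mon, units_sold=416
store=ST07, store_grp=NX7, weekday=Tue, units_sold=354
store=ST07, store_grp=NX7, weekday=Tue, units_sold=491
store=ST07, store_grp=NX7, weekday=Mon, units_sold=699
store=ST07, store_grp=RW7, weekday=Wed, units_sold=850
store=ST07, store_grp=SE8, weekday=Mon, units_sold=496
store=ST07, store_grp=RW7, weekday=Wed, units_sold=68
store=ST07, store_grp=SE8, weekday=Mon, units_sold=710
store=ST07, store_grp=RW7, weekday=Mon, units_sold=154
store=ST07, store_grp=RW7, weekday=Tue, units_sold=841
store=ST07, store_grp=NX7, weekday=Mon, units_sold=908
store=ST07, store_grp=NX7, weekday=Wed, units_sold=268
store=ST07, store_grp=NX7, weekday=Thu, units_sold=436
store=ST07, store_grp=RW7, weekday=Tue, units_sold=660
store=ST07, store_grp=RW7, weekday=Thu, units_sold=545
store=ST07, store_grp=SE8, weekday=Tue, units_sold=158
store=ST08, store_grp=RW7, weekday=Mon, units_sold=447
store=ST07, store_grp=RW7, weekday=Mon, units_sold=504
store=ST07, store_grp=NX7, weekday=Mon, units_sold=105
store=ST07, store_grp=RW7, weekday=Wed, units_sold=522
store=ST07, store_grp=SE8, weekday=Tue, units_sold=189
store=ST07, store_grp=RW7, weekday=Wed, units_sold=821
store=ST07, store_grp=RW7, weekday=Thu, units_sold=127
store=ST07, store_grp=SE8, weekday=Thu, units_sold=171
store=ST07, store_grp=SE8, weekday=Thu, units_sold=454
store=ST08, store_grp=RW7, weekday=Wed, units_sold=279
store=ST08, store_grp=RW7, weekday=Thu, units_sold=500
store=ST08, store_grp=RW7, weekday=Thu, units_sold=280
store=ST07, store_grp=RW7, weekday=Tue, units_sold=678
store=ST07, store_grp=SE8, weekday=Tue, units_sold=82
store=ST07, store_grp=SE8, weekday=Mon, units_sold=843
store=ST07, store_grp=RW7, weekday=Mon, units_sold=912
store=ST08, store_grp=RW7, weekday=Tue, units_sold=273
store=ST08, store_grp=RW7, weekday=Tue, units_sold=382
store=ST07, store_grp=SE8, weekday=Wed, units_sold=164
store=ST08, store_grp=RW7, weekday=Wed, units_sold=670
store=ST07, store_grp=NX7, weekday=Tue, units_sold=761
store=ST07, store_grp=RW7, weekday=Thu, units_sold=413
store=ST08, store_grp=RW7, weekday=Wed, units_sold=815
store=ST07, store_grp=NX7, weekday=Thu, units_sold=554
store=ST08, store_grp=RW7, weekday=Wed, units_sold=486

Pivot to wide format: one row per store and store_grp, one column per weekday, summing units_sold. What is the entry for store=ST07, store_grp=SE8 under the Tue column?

872

Rows with store=ST07, store_grp=SE8 and weekday=Tue: units_sold values are 204, 239, 158, 189, 82.
204 + 239 + 158 + 189 + 82 = 872.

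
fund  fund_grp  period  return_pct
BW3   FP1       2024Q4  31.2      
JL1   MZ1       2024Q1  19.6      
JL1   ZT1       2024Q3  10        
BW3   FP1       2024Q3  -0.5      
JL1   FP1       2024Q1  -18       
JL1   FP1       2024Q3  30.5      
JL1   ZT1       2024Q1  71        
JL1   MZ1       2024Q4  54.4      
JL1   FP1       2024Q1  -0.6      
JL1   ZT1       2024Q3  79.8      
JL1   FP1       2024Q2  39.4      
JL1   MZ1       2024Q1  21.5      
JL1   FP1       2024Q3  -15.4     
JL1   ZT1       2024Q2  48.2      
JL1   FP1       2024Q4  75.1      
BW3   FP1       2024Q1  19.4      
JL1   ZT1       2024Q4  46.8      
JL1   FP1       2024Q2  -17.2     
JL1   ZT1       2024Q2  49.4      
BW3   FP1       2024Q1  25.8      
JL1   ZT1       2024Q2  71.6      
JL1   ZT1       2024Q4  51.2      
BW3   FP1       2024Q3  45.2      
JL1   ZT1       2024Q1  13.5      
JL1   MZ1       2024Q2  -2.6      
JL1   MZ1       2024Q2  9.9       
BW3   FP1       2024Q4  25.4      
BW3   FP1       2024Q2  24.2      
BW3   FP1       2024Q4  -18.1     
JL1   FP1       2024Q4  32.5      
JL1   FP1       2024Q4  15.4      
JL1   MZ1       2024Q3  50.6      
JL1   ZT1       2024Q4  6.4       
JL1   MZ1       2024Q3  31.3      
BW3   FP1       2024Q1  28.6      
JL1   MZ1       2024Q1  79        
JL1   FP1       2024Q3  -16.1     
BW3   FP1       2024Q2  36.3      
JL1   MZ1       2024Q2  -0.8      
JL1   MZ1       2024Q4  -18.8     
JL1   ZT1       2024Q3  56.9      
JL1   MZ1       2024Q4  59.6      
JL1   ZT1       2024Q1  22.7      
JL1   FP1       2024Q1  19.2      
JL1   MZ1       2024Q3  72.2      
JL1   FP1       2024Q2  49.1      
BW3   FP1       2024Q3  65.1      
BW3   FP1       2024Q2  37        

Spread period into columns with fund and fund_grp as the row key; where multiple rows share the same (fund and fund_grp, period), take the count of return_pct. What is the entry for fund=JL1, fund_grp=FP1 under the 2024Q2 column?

3

Rows with fund=JL1, fund_grp=FP1 and period=2024Q2: return_pct values are 39.4, -17.2, 49.1.
3 rows match — count = 3.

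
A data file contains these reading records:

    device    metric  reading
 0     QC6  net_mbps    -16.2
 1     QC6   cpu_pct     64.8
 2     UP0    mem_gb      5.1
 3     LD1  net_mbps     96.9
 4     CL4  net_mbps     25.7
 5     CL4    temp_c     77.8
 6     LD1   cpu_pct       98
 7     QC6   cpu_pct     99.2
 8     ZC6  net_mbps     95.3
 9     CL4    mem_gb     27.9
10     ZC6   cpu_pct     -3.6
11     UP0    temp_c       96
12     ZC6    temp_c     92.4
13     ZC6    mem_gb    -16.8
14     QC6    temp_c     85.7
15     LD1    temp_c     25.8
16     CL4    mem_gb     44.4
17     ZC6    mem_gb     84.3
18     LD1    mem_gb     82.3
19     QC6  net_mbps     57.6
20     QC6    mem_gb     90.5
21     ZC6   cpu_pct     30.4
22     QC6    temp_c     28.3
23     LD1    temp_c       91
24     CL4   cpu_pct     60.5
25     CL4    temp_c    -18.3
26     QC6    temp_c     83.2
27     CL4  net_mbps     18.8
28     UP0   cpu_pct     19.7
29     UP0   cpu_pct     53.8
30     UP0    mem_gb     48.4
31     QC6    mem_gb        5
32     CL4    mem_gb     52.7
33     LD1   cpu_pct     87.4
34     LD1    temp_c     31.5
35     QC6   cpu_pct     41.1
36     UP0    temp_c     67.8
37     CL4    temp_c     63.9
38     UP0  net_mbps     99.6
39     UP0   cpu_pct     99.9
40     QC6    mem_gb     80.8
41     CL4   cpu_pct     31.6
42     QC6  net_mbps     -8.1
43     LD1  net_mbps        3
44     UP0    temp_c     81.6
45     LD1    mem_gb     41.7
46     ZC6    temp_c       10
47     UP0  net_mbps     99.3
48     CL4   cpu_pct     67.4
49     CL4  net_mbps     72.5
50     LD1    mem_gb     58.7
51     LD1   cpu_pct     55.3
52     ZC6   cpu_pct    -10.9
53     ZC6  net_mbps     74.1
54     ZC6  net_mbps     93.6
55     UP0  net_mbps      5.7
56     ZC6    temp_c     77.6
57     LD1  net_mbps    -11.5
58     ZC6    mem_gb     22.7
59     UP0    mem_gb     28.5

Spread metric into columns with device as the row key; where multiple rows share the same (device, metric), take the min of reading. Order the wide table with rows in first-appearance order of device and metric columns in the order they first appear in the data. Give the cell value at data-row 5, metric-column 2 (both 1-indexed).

-10.9

With rows in first-appearance order of device, row 5 is device=ZC6. metric columns in first-appearance order: net_mbps, cpu_pct, mem_gb, temp_c; column 2 is cpu_pct.
Long rows with device=ZC6, metric=cpu_pct: min(-3.6, 30.4, -10.9) = -10.9.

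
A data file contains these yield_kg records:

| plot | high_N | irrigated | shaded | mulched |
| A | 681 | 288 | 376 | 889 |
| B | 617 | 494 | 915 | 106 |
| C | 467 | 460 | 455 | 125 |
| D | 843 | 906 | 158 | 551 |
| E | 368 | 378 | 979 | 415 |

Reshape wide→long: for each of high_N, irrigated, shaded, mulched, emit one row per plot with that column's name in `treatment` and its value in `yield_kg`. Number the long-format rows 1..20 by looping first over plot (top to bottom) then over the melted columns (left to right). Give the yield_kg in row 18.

20 rows total (5 × 4). Row 18: index ⌊(18-1)/4⌋ = 4 into plot → E; (18-1) mod 4 = 1 into the melted columns → irrigated.
So row 18 is (E, irrigated, 378); yield_kg = 378.

378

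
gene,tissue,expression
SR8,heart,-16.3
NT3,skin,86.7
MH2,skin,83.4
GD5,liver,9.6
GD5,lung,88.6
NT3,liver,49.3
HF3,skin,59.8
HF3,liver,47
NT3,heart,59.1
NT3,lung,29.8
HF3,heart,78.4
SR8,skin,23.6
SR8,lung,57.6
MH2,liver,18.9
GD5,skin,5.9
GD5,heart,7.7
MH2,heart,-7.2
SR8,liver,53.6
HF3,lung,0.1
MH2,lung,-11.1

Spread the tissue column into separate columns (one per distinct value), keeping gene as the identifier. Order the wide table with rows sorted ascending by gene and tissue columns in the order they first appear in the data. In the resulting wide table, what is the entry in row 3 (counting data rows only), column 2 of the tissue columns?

With rows sorted ascending by gene, row 3 is gene=MH2. tissue columns in first-appearance order: heart, skin, liver, lung; column 2 is skin.
Long rows with gene=MH2, tissue=skin: expression = 83.4.

83.4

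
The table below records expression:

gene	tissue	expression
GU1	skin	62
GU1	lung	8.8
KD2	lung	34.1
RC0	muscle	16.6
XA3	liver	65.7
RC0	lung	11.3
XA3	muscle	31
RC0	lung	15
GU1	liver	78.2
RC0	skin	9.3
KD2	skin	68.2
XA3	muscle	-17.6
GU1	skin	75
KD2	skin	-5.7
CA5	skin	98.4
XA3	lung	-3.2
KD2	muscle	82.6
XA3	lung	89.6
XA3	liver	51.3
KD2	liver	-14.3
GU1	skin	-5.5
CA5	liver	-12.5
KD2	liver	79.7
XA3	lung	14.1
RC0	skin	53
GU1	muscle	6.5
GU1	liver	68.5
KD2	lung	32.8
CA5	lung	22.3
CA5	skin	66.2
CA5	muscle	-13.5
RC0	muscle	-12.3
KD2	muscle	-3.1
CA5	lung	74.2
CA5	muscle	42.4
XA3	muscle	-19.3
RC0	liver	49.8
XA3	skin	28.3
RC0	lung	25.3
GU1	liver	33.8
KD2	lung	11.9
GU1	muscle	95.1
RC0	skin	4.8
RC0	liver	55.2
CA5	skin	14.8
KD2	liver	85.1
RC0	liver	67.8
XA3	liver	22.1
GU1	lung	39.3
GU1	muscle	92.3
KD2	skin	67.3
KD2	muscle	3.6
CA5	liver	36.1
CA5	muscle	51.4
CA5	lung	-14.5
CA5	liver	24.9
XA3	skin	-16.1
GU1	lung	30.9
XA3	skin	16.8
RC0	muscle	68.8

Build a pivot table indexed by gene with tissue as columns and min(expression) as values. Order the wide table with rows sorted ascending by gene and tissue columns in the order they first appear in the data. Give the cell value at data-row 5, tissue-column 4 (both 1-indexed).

With rows sorted ascending by gene, row 5 is gene=XA3. tissue columns in first-appearance order: skin, lung, muscle, liver; column 4 is liver.
Long rows with gene=XA3, tissue=liver: min(65.7, 51.3, 22.1) = 22.1.

22.1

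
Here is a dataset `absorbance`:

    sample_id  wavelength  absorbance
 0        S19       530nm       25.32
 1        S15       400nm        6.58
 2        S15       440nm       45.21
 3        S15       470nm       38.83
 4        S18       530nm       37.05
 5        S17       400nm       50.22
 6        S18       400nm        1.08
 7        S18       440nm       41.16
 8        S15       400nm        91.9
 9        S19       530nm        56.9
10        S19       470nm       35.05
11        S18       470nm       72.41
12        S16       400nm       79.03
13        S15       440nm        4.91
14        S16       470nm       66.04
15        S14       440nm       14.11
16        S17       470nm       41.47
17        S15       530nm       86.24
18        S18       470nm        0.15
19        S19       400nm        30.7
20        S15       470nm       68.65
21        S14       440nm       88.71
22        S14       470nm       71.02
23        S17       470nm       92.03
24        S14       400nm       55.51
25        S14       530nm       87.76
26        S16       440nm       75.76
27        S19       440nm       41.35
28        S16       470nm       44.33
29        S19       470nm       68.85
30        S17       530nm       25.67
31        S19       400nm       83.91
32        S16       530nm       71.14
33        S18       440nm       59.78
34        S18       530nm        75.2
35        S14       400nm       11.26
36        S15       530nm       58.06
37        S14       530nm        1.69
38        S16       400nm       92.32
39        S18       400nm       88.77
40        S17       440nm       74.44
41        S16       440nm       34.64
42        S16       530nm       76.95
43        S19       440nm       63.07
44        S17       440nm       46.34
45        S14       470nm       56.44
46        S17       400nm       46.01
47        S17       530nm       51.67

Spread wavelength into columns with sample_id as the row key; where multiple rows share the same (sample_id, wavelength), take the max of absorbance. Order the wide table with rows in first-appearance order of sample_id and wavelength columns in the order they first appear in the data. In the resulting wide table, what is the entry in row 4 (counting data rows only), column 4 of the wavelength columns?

92.03

With rows in first-appearance order of sample_id, row 4 is sample_id=S17. wavelength columns in first-appearance order: 530nm, 400nm, 440nm, 470nm; column 4 is 470nm.
Long rows with sample_id=S17, wavelength=470nm: max(41.47, 92.03) = 92.03.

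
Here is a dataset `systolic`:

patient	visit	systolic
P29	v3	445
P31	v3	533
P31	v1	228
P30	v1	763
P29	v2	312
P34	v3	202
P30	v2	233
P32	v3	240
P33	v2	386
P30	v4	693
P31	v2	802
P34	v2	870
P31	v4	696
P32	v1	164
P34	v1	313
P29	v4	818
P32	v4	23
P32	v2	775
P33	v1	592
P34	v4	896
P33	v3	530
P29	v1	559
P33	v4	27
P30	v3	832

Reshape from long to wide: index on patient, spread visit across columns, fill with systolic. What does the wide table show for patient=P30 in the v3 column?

832

Wide layout: rows indexed by patient, columns are the 4 distinct visit values (v3, v1, v2, v4).
Cell (patient=P30, visit=v3) draws from the long row where patient=P30 and visit=v3, which has systolic=832.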